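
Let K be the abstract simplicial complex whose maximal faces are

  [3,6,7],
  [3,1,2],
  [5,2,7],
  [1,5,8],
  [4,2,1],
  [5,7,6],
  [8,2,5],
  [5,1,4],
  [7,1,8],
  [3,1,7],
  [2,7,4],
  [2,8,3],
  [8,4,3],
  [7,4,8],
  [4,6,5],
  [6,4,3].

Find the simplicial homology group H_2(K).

Take the total order 1 < 2 < 3 < 4 < 5 < 6 < 7 < 8 on the vertex set. Then K (dimension 2) consists of the simplices:

  0-simplices (8): [1], [2], [3], [4], [5], [6], [7], [8]
  1-simplices (24): (24 of them)
  2-simplices (16): [1,2,3], [1,2,4], [1,3,7], [1,4,5], [1,5,8], [1,7,8], [2,3,8], [2,4,7], [2,5,7], [2,5,8], [3,4,6], [3,4,8], [3,6,7], [4,5,6], [4,7,8], [5,6,7]

giving chain groups C_0 ≅ Z^8, C_1 ≅ Z^24, C_2 ≅ Z^16.

Boundary ∂_1: C_1 → C_0 sends each edge [p,q] (with p < q) to q − p. For instance
  ∂[1,3] = [3] − [1].
The resulting 8×24 matrix has rank 7, and its Smith normal form has invariant factors (1,1,1,1,1,1,1).

Boundary ∂_2: C_2 → C_1 acts by ∂[p,q,r] = [q,r] − [p,r] + [p,q]. For instance
  ∂[1,2,3] = [2,3] − [1,3] + [1,2],
  ∂[1,2,4] = [2,4] − [1,4] + [1,2].
The 24×16 boundary matrix has rank 15 and Smith normal form diag(1,1,1,1,1,1,1,1,1,1,1,1,1,1,1).

From H_k ≅ ker(∂_k) / im(∂_{k+1}) we obtain:

  H_2: rank ker ∂_2 − rank ∂_3 = (16 − 15) − 0 = 1, and there is no ∂_3, so H_2 ≅ Z.

(K is a triangulation of the torus T^2.)

H_2 ≅ Z.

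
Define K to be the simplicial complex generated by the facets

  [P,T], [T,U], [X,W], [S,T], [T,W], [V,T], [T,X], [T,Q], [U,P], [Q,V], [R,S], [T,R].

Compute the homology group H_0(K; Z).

We work with the vertex ordering P < Q < R < S < T < U < V < W < X. The simplices of K, each written with vertices in increasing order, are:

  0-simplices (9): P, Q, R, S, T, U, V, W, X
  1-simplices (12): PT, PU, QT, QV, RS, RT, ST, TU, TV, TW, TX, WX

Hence C_0 ≅ Z^9, C_1 ≅ Z^12.

Boundary ∂_1: C_1 → C_0 is given by ∂[p,q] = [q] − [p]. For instance
  ∂PU = U − P.
The resulting 9×12 matrix has rank 8, and its Smith normal form has invariant factors (1,1,1,1,1,1,1,1).

From H_k ≅ ker(∂_k) / im(∂_{k+1}) we obtain:

  H_0: rank C_0 − rank ∂_1 = 9 − 8 = 1, and the invariant factors of ∂_1 are all 1, so H_0 ≅ Z.

(K is a triangulation of a wedge of 4 circles.)

H_0 = Z.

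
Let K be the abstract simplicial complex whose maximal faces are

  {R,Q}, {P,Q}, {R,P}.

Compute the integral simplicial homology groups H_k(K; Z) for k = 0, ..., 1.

Fix the vertex order P < Q < R and write every simplex with vertices in increasing order. Then dim K = 1 and the simplices of K are:

  0-simplices (3): P, Q, R
  1-simplices (3): PQ, PR, QR

Hence C_0 ≅ Z^3, C_1 ≅ Z^3.

The boundary map ∂_1: C_1 → C_0 maps an edge to its endpoints' difference, ∂[p,q] = q − p.
The 3×3 boundary matrix has rank 2 and Smith normal form diag(1,1).

Reading off H_k = ker ∂_k / im ∂_{k+1}:

  H_0: rank C_0 − rank ∂_1 = 3 − 2 = 1, and the invariant factors of ∂_1 are all 1, so H_0 ≅ Z.
  H_1: rank ker ∂_1 − rank ∂_2 = (3 − 2) − 0 = 1, and there is no ∂_2, so H_1 ≅ Z.

(K is a triangulation of the circle S^1.)

H_0 = Z,  H_1 = Z.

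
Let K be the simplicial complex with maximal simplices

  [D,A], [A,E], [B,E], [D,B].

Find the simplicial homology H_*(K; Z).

H_0 ≅ Z,  H_1 ≅ Z.

K has 4 vertices, 4 edges.
rank ∂_0 = 0, rank ∂_1 = 3 ⇒ b_0 = 4 − 0 − 3 = 1; all invariant factors of ∂_1 are 1 so no torsion. So H_0 = Z.
rank ∂_1 = 3, rank ∂_2 = 0 ⇒ b_1 = 4 − 3 − 0 = 1. So H_1 = Z.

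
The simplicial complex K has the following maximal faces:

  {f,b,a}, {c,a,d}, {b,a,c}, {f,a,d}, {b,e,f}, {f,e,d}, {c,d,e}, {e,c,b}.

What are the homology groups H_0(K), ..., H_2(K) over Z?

H_0 ≅ Z,  H_1 = 0,  H_2 ≅ Z.

Fix the vertex order a < b < c < d < e < f and write every simplex with vertices in increasing order. Then dim K = 2 and the simplices of K are:

  0-simplices (6): a, b, c, d, e, f
  1-simplices (12): ab, ac, ad, af, bc, be, bf, cd, ce, de, df, ef
  2-simplices (8): abc, abf, acd, adf, bce, bef, cde, def

giving chain groups C_0 ≅ Z^6, C_1 ≅ Z^12, C_2 ≅ Z^8.

∂_1: C_1 → C_0 maps an edge to its endpoints' difference, ∂[p,q] = q − p. For instance
  ∂ef = f − e.
This gives a 6×12 integer matrix of rank 5; reducing to Smith normal form yields diagonal entries (1,1,1,1,1).

∂_2: C_2 → C_1 maps a triangle to the signed sum of its edges. For instance
  ∂acd = cd − ad + ac,
  ∂bce = ce − be + bc.
The resulting 12×8 matrix has rank 7, and its Smith normal form has invariant factors (1,1,1,1,1,1,1).

From H_k ≅ ker(∂_k) / im(∂_{k+1}) we obtain:

  H_0: rank C_0 − rank ∂_1 = 6 − 5 = 1, and the invariant factors of ∂_1 are all 1, so H_0 ≅ Z.
  H_1: rank ker ∂_1 − rank ∂_2 = (12 − 5) − 7 = 0, and the invariant factors of ∂_2 are all 1, so H_1 ≅ 0.
  H_2: rank ker ∂_2 − rank ∂_3 = (8 − 7) − 0 = 1, and there is no ∂_3, so H_2 ≅ Z.

As a check, the Euler characteristic is 6 − 12 + 8 = 2, which agrees with 1 − 0 + 1 = 2.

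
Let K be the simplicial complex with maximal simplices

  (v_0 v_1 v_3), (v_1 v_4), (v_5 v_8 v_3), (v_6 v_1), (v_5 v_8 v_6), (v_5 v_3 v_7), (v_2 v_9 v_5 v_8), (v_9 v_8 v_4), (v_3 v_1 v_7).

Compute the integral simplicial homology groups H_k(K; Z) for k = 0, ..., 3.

Order the vertices as v_0 < v_1 < v_2 < v_3 < v_4 < v_5 < v_6 < v_7 < v_8 < v_9. Listing each simplex with vertices in this order, K has dimension 3 with simplices:

  0-simplices (10): [v_0], [v_1], [v_2], [v_3], [v_4], [v_5], [v_6], [v_7], [v_8], [v_9]
  1-simplices (20): (20 of them)
  2-simplices (10): [v_0,v_1,v_3], [v_1,v_3,v_7], [v_2,v_5,v_8], [v_2,v_5,v_9], [v_2,v_8,v_9], [v_3,v_5,v_7], [v_3,v_5,v_8], [v_4,v_8,v_9], [v_5,v_6,v_8], [v_5,v_8,v_9]
  3-simplices (1): [v_2,v_5,v_8,v_9]

so the chain groups are C_0 ≅ Z^10, C_1 ≅ Z^20, C_2 ≅ Z^10, C_3 ≅ Z^1.

∂_1: C_1 → C_0 sends each edge [p,q] (with p < q) to q − p. For instance
  ∂[v_1,v_7] = [v_7] − [v_1].
This gives a 10×20 integer matrix of rank 9; reducing to Smith normal form yields diagonal entries (1,1,1,1,1,1,1,1,1).

∂_2: C_2 → C_1 acts by ∂[p,q,r] = [q,r] − [p,r] + [p,q]. For instance
  ∂[v_1,v_3,v_7] = [v_3,v_7] − [v_1,v_7] + [v_1,v_3],
  ∂[v_4,v_8,v_9] = [v_8,v_9] − [v_4,v_9] + [v_4,v_8].
The 20×10 boundary matrix has rank 9 and Smith normal form diag(1,1,1,1,1,1,1,1,1).

∂_3: C_3 → C_2 sends each 3-simplex σ to the alternating sum Σ_i (−1)^i (σ with its i-th vertex removed). For instance
  ∂[v_2,v_5,v_8,v_9] = [v_5,v_8,v_9] − [v_2,v_8,v_9] + [v_2,v_5,v_9] − [v_2,v_5,v_8].
The resulting 10×1 matrix has rank 1, and its Smith normal form has invariant factors (1).

Computing H_k = (kernel of ∂_k) / (image of ∂_{k+1}):

  H_0: rank C_0 − rank ∂_1 = 10 − 9 = 1, and the invariant factors of ∂_1 are all 1, so H_0 = Z.
  H_1: rank ker ∂_1 − rank ∂_2 = (20 − 9) − 9 = 2, and the invariant factors of ∂_2 are all 1, so H_1 = Z^2.
  H_2: rank ker ∂_2 − rank ∂_3 = (10 − 9) − 1 = 0, and the invariant factors of ∂_3 are all 1, so H_2 = 0.
  H_3: rank ker ∂_3 − rank ∂_4 = (1 − 1) − 0 = 0, and there is no ∂_4, so H_3 = 0.

H_0 ≅ Z,  H_1 ≅ Z^2,  H_2 = 0,  H_3 = 0.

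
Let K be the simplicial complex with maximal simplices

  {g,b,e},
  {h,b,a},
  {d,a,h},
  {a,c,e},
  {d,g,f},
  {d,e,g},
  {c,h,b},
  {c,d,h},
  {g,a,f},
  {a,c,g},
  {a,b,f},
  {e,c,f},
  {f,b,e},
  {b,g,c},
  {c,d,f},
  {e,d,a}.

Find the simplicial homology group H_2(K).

H_2 ≅ Z.

Take the total order a < b < c < d < e < f < g < h on the vertex set. Then K (dimension 2) consists of the simplices:

  0-simplices (8): a, b, c, d, e, f, g, h
  1-simplices (24): ab, ac, ad, ae, af, ag, ah, bc, be, bf, bg, bh, cd, ce, cf, cg, ch, de, df, dg, dh, ef, eg, fg
  2-simplices (16): abf, abh, ace, acg, ade, adh, afg, bcg, bch, bef, beg, cdf, cdh, cef, deg, dfg

giving chain groups C_0 ≅ Z^8, C_1 ≅ Z^24, C_2 ≅ Z^16.

∂_1: C_1 → C_0 sends each edge [p,q] (with p < q) to q − p. For instance
  ∂cf = f − c.
The resulting 8×24 matrix has rank 7, and its Smith normal form has invariant factors (1,1,1,1,1,1,1).

Boundary ∂_2: C_2 → C_1 acts by ∂[p,q,r] = [q,r] − [p,r] + [p,q]. For instance
  ∂cdh = dh − ch + cd,
  ∂afg = fg − ag + af.
As a 24×16 matrix over Z this has rank 15, with invariant factors (1,1,1,1,1,1,1,1,1,1,1,1,1,1,1).

Computing H_k = (kernel of ∂_k) / (image of ∂_{k+1}):

  H_2: rank ker ∂_2 − rank ∂_3 = (16 − 15) − 0 = 1, and there is no ∂_3, so H_2 ≅ Z.

(K is a triangulation of the torus T^2.)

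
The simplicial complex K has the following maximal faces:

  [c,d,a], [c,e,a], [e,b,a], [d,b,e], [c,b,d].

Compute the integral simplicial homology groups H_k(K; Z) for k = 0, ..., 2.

Order the vertices as a < b < c < d < e. Listing each simplex with vertices in this order, K has dimension 2 with simplices:

  0-simplices (5): a, b, c, d, e
  1-simplices (10): ab, ac, ad, ae, bc, bd, be, cd, ce, de
  2-simplices (5): abe, acd, ace, bcd, bde

so the chain groups are C_0 ≅ Z^5, C_1 ≅ Z^10, C_2 ≅ Z^5.

∂_1: C_1 → C_0 is given by ∂[p,q] = [q] − [p]. For instance
  ∂ab = b − a.
As a 5×10 matrix over Z this has rank 4, with invariant factors (1,1,1,1).

Boundary ∂_2: C_2 → C_1 maps a triangle to the signed sum of its edges. For instance
  ∂bcd = cd − bd + bc,
  ∂bde = de − be + bd.
The resulting 10×5 matrix has rank 5, and its Smith normal form has invariant factors (1,1,1,1,1).

From H_k ≅ ker(∂_k) / im(∂_{k+1}) we obtain:

  H_0: rank C_0 − rank ∂_1 = 5 − 4 = 1, and the invariant factors of ∂_1 are all 1, so H_0 ≅ Z.
  H_1: rank ker ∂_1 − rank ∂_2 = (10 − 4) − 5 = 1, and the invariant factors of ∂_2 are all 1, so H_1 ≅ Z.
  H_2: rank ker ∂_2 − rank ∂_3 = (5 − 5) − 0 = 0, and there is no ∂_3, so H_2 ≅ 0.

As a check, the Euler characteristic is 5 − 10 + 5 = 0, which agrees with 1 − 1 + 0 = 0.

H_0 = Z,  H_1 = Z,  H_2 = 0.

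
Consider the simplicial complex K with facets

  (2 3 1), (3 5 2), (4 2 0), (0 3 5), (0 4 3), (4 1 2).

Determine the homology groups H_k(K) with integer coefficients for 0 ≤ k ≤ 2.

H_0 = Z,  H_1 = Z,  H_2 = 0.

Order the vertices as 0 < 1 < 2 < 3 < 4 < 5. Listing each simplex with vertices in this order, K has dimension 2 with simplices:

  0-simplices (6): [0], [1], [2], [3], [4], [5]
  1-simplices (12): [0,2], [0,3], [0,4], [0,5], [1,2], [1,3], [1,4], [2,3], [2,4], [2,5], [3,4], [3,5]
  2-simplices (6): [0,2,4], [0,3,4], [0,3,5], [1,2,3], [1,2,4], [2,3,5]

so the chain groups are C_0 ≅ Z^6, C_1 ≅ Z^12, C_2 ≅ Z^6.

∂_1: C_1 → C_0 is given by ∂[p,q] = [q] − [p].
The resulting 6×12 matrix has rank 5, and its Smith normal form has invariant factors (1,1,1,1,1).

∂_2: C_2 → C_1 maps a triangle to the signed sum of its edges. For instance
  ∂[1,2,4] = [2,4] − [1,4] + [1,2],
  ∂[0,3,5] = [3,5] − [0,5] + [0,3].
The 12×6 boundary matrix has rank 6 and Smith normal form diag(1,1,1,1,1,1).

Now H_k = ker ∂_k / im ∂_{k+1}, so:

  H_0: rank C_0 − rank ∂_1 = 6 − 5 = 1, and the invariant factors of ∂_1 are all 1, so H_0 ≅ Z.
  H_1: rank ker ∂_1 − rank ∂_2 = (12 − 5) − 6 = 1, and the invariant factors of ∂_2 are all 1, so H_1 ≅ Z.
  H_2: rank ker ∂_2 − rank ∂_3 = (6 − 6) − 0 = 0, and there is no ∂_3, so H_2 ≅ 0.

As a check, the Euler characteristic is 6 − 12 + 6 = 0, which agrees with 1 − 1 + 0 = 0.
(K is a triangulation of the cylinder S^1 x I.)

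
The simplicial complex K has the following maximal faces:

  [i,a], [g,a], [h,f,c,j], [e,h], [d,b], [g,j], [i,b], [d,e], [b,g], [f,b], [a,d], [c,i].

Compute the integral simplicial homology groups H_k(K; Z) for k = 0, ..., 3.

Fix the vertex order a < b < c < d < e < f < g < h < i < j and write every simplex with vertices in increasing order. Then dim K = 3 and the simplices of K are:

  0-simplices (10): a, b, c, d, e, f, g, h, i, j
  1-simplices (17): ad, ag, ai, bd, bf, bg, bi, cf, ch, ci, cj, de, eh, fh, fj, gj, hj
  2-simplices (4): cfh, cfj, chj, fhj
  3-simplices (1): cfhj

giving chain groups C_0 ≅ Z^10, C_1 ≅ Z^17, C_2 ≅ Z^4, C_3 ≅ Z^1.

The boundary map ∂_1: C_1 → C_0 is given by ∂[p,q] = [q] − [p]. For instance
  ∂ai = i − a.
This gives a 10×17 integer matrix of rank 9; reducing to Smith normal form yields diagonal entries (1,1,1,1,1,1,1,1,1).

The boundary map ∂_2: C_2 → C_1 acts by ∂[p,q,r] = [q,r] − [p,r] + [p,q]. For instance
  ∂cfj = fj − cj + cf,
  ∂cfh = fh − ch + cf.
As a 17×4 matrix over Z this has rank 3, with invariant factors (1,1,1).

The boundary map ∂_3: C_3 → C_2 sends each 3-simplex σ to the alternating sum Σ_i (−1)^i (σ with its i-th vertex removed). For instance
  ∂cfhj = fhj − chj + cfj − cfh.
The resulting 4×1 matrix has rank 1, and its Smith normal form has invariant factors (1).

Reading off H_k = ker ∂_k / im ∂_{k+1}:

  H_0: rank C_0 − rank ∂_1 = 10 − 9 = 1, and the invariant factors of ∂_1 are all 1, so H_0 ≅ Z.
  H_1: rank ker ∂_1 − rank ∂_2 = (17 − 9) − 3 = 5, and the invariant factors of ∂_2 are all 1, so H_1 ≅ Z^5.
  H_2: rank ker ∂_2 − rank ∂_3 = (4 − 3) − 1 = 0, and the invariant factors of ∂_3 are all 1, so H_2 ≅ 0.
  H_3: rank ker ∂_3 − rank ∂_4 = (1 − 1) − 0 = 0, and there is no ∂_4, so H_3 ≅ 0.

H_0 = Z,  H_1 = Z^5,  H_2 = 0,  H_3 = 0.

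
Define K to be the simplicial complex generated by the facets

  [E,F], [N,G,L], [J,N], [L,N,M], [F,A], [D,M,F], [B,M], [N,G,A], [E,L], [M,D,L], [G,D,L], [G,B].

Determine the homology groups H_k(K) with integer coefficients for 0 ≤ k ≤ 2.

Fix the vertex order A < B < D < E < F < G < J < L < M < N and write every simplex with vertices in increasing order. Then dim K = 2 and the simplices of K are:

  0-simplices (10): A, B, D, E, F, G, J, L, M, N
  1-simplices (18): AF, AG, AN, BG, BM, DF, DG, DL, DM, EF, EL, FM, GL, GN, JN, LM, LN, MN
  2-simplices (6): AGN, DFM, DGL, DLM, GLN, LMN

so the chain groups are C_0 ≅ Z^10, C_1 ≅ Z^18, C_2 ≅ Z^6.

Boundary ∂_1: C_1 → C_0 is given by ∂[p,q] = [q] − [p].
As a 10×18 matrix over Z this has rank 9, with invariant factors (1,1,1,1,1,1,1,1,1).

The boundary map ∂_2: C_2 → C_1 sends each 2-simplex [p,q,r] to [q,r] − [p,r] + [p,q]. For instance
  ∂AGN = GN − AN + AG,
  ∂DFM = FM − DM + DF.
As a 18×6 matrix over Z this has rank 6, with invariant factors (1,1,1,1,1,1).

Reading off H_k = ker ∂_k / im ∂_{k+1}:

  H_0: rank C_0 − rank ∂_1 = 10 − 9 = 1, and the invariant factors of ∂_1 are all 1, so H_0 = Z.
  H_1: rank ker ∂_1 − rank ∂_2 = (18 − 9) − 6 = 3, and the invariant factors of ∂_2 are all 1, so H_1 = Z^3.
  H_2: rank ker ∂_2 − rank ∂_3 = (6 − 6) − 0 = 0, and there is no ∂_3, so H_2 = 0.

As a check, the Euler characteristic is 10 − 18 + 6 = -2, which agrees with 1 − 3 + 0 = -2.

H_0 = Z,  H_1 = Z^3,  H_2 = 0.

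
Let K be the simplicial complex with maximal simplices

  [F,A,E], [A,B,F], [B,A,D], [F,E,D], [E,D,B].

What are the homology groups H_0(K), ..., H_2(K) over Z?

H_0 = Z,  H_1 = Z,  H_2 = 0.

Take the total order A < B < D < E < F on the vertex set. Then K (dimension 2) consists of the simplices:

  0-simplices (5): A, B, D, E, F
  1-simplices (10): AB, AD, AE, AF, BD, BE, BF, DE, DF, EF
  2-simplices (5): ABD, ABF, AEF, BDE, DEF

Hence C_0 ≅ Z^5, C_1 ≅ Z^10, C_2 ≅ Z^5.

The boundary map ∂_1: C_1 → C_0 maps an edge to its endpoints' difference, ∂[p,q] = q − p. For instance
  ∂AD = D − A.
The resulting 5×10 matrix has rank 4, and its Smith normal form has invariant factors (1,1,1,1).

∂_2: C_2 → C_1 sends each 2-simplex [p,q,r] to [q,r] − [p,r] + [p,q]. For instance
  ∂DEF = EF − DF + DE,
  ∂ABF = BF − AF + AB.
The resulting 10×5 matrix has rank 5, and its Smith normal form has invariant factors (1,1,1,1,1).

From H_k ≅ ker(∂_k) / im(∂_{k+1}) we obtain:

  H_0: rank C_0 − rank ∂_1 = 5 − 4 = 1, and the invariant factors of ∂_1 are all 1, so H_0 = Z.
  H_1: rank ker ∂_1 − rank ∂_2 = (10 − 4) − 5 = 1, and the invariant factors of ∂_2 are all 1, so H_1 = Z.
  H_2: rank ker ∂_2 − rank ∂_3 = (5 − 5) − 0 = 0, and there is no ∂_3, so H_2 = 0.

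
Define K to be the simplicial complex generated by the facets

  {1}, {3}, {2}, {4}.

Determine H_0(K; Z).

We work with the vertex ordering 1 < 2 < 3 < 4. The simplices of K, each written with vertices in increasing order, are:

  0-simplices (4): [1], [2], [3], [4]

giving chain groups C_0 ≅ Z^4.

From H_k ≅ ker(∂_k) / im(∂_{k+1}) we obtain:

  H_0: rank C_0 − rank ∂_1 = 4 − 0 = 4, and there is no ∂_1, so H_0 = Z^4.

H_0 ≅ Z^4.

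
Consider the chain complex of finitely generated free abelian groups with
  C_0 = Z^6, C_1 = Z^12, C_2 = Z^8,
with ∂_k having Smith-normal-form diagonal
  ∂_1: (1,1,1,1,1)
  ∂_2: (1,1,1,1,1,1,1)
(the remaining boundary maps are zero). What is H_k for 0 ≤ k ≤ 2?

H_0: b_0 = 6 − 0 − 5 = 1; torsion from ∂_1 factors > 1: none. So H_0 ≅ Z.
H_1: b_1 = 12 − 5 − 7 = 0; torsion from ∂_2 factors > 1: none. So H_1 ≅ 0.
H_2: b_2 = 8 − 7 − 0 = 1; torsion from ∂_3 factors > 1: none. So H_2 ≅ Z.

H_0 ≅ Z,  H_1 = 0,  H_2 ≅ Z.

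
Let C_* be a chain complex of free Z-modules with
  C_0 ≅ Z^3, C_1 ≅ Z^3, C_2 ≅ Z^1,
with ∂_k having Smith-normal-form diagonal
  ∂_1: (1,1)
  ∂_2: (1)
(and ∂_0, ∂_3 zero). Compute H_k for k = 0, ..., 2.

H_0: b_0 = 3 − 0 − 2 = 1; torsion from ∂_1 factors > 1: none. So H_0 ≅ Z.
H_1: b_1 = 3 − 2 − 1 = 0; torsion from ∂_2 factors > 1: none. So H_1 ≅ 0.
H_2: b_2 = 1 − 1 − 0 = 0; torsion from ∂_3 factors > 1: none. So H_2 ≅ 0.

H_0 ≅ Z,  H_1 = 0,  H_2 = 0.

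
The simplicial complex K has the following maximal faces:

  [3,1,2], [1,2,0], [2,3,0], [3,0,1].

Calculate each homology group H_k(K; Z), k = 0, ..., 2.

H_0 = Z,  H_1 = 0,  H_2 = Z.

Take the total order 0 < 1 < 2 < 3 on the vertex set. Then K (dimension 2) consists of the simplices:

  0-simplices (4): [0], [1], [2], [3]
  1-simplices (6): [0,1], [0,2], [0,3], [1,2], [1,3], [2,3]
  2-simplices (4): [0,1,2], [0,1,3], [0,2,3], [1,2,3]

giving chain groups C_0 ≅ Z^4, C_1 ≅ Z^6, C_2 ≅ Z^4.

∂_1: C_1 → C_0 sends each edge [p,q] (with p < q) to q − p. For instance
  ∂[1,3] = [3] − [1].
As a 4×6 matrix over Z this has rank 3, with invariant factors (1,1,1).

Boundary ∂_2: C_2 → C_1 acts by ∂[p,q,r] = [q,r] − [p,r] + [p,q]. For instance
  ∂[0,1,2] = [1,2] − [0,2] + [0,1],
  ∂[0,2,3] = [2,3] − [0,3] + [0,2].
The 6×4 boundary matrix has rank 3 and Smith normal form diag(1,1,1).

Reading off H_k = ker ∂_k / im ∂_{k+1}:

  H_0: rank C_0 − rank ∂_1 = 4 − 3 = 1, and the invariant factors of ∂_1 are all 1, so H_0 = Z.
  H_1: rank ker ∂_1 − rank ∂_2 = (6 − 3) − 3 = 0, and the invariant factors of ∂_2 are all 1, so H_1 = 0.
  H_2: rank ker ∂_2 − rank ∂_3 = (4 − 3) − 0 = 1, and there is no ∂_3, so H_2 = Z.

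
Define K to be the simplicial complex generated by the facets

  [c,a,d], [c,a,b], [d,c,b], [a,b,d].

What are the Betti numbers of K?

Order the vertices as a < b < c < d. Listing each simplex with vertices in this order, K has dimension 2 with simplices:

  0-simplices (4): a, b, c, d
  1-simplices (6): ab, ac, ad, bc, bd, cd
  2-simplices (4): abc, abd, acd, bcd

giving chain groups C_0 ≅ Z^4, C_1 ≅ Z^6, C_2 ≅ Z^4.

Boundary ∂_1: C_1 → C_0 is given by ∂[p,q] = [q] − [p]. For instance
  ∂bc = c − b.
This gives a 4×6 integer matrix of rank 3; reducing to Smith normal form yields diagonal entries (1,1,1).

The boundary map ∂_2: C_2 → C_1 sends each 2-simplex [p,q,r] to [q,r] − [p,r] + [p,q]. For instance
  ∂bcd = cd − bd + bc,
  ∂abc = bc − ac + ab.
As a 6×4 matrix over Z this has rank 3, with invariant factors (1,1,1).

Now H_k = ker ∂_k / im ∂_{k+1}, so:

  H_0: rank C_0 − rank ∂_1 = 4 − 3 = 1, and the invariant factors of ∂_1 are all 1, so H_0 = Z.
  H_1: rank ker ∂_1 − rank ∂_2 = (6 − 3) − 3 = 0, and the invariant factors of ∂_2 are all 1, so H_1 = 0.
  H_2: rank ker ∂_2 − rank ∂_3 = (4 − 3) − 0 = 1, and there is no ∂_3, so H_2 = Z.

As a check, the Euler characteristic is 4 − 6 + 4 = 2, which agrees with 1 − 0 + 1 = 2.

Hence the Betti numbers are b_0 = 1, b_1 = 0, b_2 = 1.

b_0 = 1, b_1 = 0, b_2 = 1.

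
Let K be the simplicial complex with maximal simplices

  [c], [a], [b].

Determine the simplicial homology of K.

H_0 ≅ Z^3.

Take the total order a < b < c on the vertex set. Then K (dimension 0) consists of the simplices:

  0-simplices (3): a, b, c

giving chain groups C_0 ≅ Z^3.

Computing H_k = (kernel of ∂_k) / (image of ∂_{k+1}):

  H_0: rank C_0 − rank ∂_1 = 3 − 0 = 3, and there is no ∂_1, so H_0 = Z^3.

(K is a triangulation of a set of 3 points.)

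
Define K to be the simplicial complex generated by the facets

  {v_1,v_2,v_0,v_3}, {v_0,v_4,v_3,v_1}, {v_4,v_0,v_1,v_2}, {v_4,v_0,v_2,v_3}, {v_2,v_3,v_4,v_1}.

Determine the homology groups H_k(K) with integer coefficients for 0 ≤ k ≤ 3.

H_0 ≅ Z,  H_1 = 0,  H_2 = 0,  H_3 ≅ Z.

Take the total order v_0 < v_1 < v_2 < v_3 < v_4 on the vertex set. Then K (dimension 3) consists of the simplices:

  0-simplices (5): [v_0], [v_1], [v_2], [v_3], [v_4]
  1-simplices (10): [v_0,v_1], [v_0,v_2], [v_0,v_3], [v_0,v_4], [v_1,v_2], [v_1,v_3], [v_1,v_4], [v_2,v_3], [v_2,v_4], [v_3,v_4]
  2-simplices (10): [v_0,v_1,v_2], [v_0,v_1,v_3], [v_0,v_1,v_4], [v_0,v_2,v_3], [v_0,v_2,v_4], [v_0,v_3,v_4], [v_1,v_2,v_3], [v_1,v_2,v_4], [v_1,v_3,v_4], [v_2,v_3,v_4]
  3-simplices (5): [v_0,v_1,v_2,v_3], [v_0,v_1,v_2,v_4], [v_0,v_1,v_3,v_4], [v_0,v_2,v_3,v_4], [v_1,v_2,v_3,v_4]

so the chain groups are C_0 ≅ Z^5, C_1 ≅ Z^10, C_2 ≅ Z^10, C_3 ≅ Z^5.

The boundary map ∂_1: C_1 → C_0 maps an edge to its endpoints' difference, ∂[p,q] = q − p. For instance
  ∂[v_1,v_4] = [v_4] − [v_1].
The resulting 5×10 matrix has rank 4, and its Smith normal form has invariant factors (1,1,1,1).

The boundary map ∂_2: C_2 → C_1 sends each 2-simplex [p,q,r] to [q,r] − [p,r] + [p,q]. For instance
  ∂[v_0,v_2,v_4] = [v_2,v_4] − [v_0,v_4] + [v_0,v_2],
  ∂[v_0,v_2,v_3] = [v_2,v_3] − [v_0,v_3] + [v_0,v_2].
This gives a 10×10 integer matrix of rank 6; reducing to Smith normal form yields diagonal entries (1,1,1,1,1,1).

∂_3: C_3 → C_2 sends each 3-simplex σ to the alternating sum Σ_i (−1)^i (σ with its i-th vertex removed). For instance
  ∂[v_0,v_2,v_3,v_4] = [v_2,v_3,v_4] − [v_0,v_3,v_4] + [v_0,v_2,v_4] − [v_0,v_2,v_3],
  ∂[v_0,v_1,v_2,v_4] = [v_1,v_2,v_4] − [v_0,v_2,v_4] + [v_0,v_1,v_4] − [v_0,v_1,v_2].
As a 10×5 matrix over Z this has rank 4, with invariant factors (1,1,1,1).

From H_k ≅ ker(∂_k) / im(∂_{k+1}) we obtain:

  H_0: rank C_0 − rank ∂_1 = 5 − 4 = 1, and the invariant factors of ∂_1 are all 1, so H_0 ≅ Z.
  H_1: rank ker ∂_1 − rank ∂_2 = (10 − 4) − 6 = 0, and the invariant factors of ∂_2 are all 1, so H_1 ≅ 0.
  H_2: rank ker ∂_2 − rank ∂_3 = (10 − 6) − 4 = 0, and the invariant factors of ∂_3 are all 1, so H_2 ≅ 0.
  H_3: rank ker ∂_3 − rank ∂_4 = (5 − 4) − 0 = 1, and there is no ∂_4, so H_3 ≅ Z.

As a check, the Euler characteristic is 5 − 10 + 10 − 5 = 0, which agrees with 1 − 0 + 0 − 1 = 0.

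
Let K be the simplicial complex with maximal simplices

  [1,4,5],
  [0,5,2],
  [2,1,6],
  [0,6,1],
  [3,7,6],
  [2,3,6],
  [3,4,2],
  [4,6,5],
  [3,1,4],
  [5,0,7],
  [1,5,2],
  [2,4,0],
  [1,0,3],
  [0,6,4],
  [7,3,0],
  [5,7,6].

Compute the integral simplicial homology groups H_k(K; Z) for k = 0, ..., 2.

H_0 = Z,  H_1 = Z^2,  H_2 = Z.

Fix the vertex order 0 < 1 < 2 < 3 < 4 < 5 < 6 < 7 and write every simplex with vertices in increasing order. Then dim K = 2 and the simplices of K are:

  0-simplices (8): [0], [1], [2], [3], [4], [5], [6], [7]
  1-simplices (24): (24 of them)
  2-simplices (16): [0,1,3], [0,1,6], [0,2,4], [0,2,5], [0,3,7], [0,4,6], [0,5,7], [1,2,5], [1,2,6], [1,3,4], [1,4,5], [2,3,4], [2,3,6], [3,6,7], [4,5,6], [5,6,7]

giving chain groups C_0 ≅ Z^8, C_1 ≅ Z^24, C_2 ≅ Z^16.

∂_1: C_1 → C_0 maps an edge to its endpoints' difference, ∂[p,q] = q − p. For instance
  ∂[3,4] = [4] − [3].
The 8×24 boundary matrix has rank 7 and Smith normal form diag(1,1,1,1,1,1,1).

The boundary map ∂_2: C_2 → C_1 sends each 2-simplex [p,q,r] to [q,r] − [p,r] + [p,q]. For instance
  ∂[3,6,7] = [6,7] − [3,7] + [3,6],
  ∂[1,4,5] = [4,5] − [1,5] + [1,4].
The resulting 24×16 matrix has rank 15, and its Smith normal form has invariant factors (1,1,1,1,1,1,1,1,1,1,1,1,1,1,1).

Reading off H_k = ker ∂_k / im ∂_{k+1}:

  H_0: rank C_0 − rank ∂_1 = 8 − 7 = 1, and the invariant factors of ∂_1 are all 1, so H_0 = Z.
  H_1: rank ker ∂_1 − rank ∂_2 = (24 − 7) − 15 = 2, and the invariant factors of ∂_2 are all 1, so H_1 = Z^2.
  H_2: rank ker ∂_2 − rank ∂_3 = (16 − 15) − 0 = 1, and there is no ∂_3, so H_2 = Z.

As a check, the Euler characteristic is 8 − 24 + 16 = 0, which agrees with 1 − 2 + 1 = 0.
(K is a triangulation of the torus T^2.)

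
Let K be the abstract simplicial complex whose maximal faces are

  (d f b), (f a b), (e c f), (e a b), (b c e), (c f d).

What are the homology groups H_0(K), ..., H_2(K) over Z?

H_0 = Z,  H_1 = Z,  H_2 = 0.

K has 6 vertices, 12 edges, 6 triangles.
rank ∂_0 = 0, rank ∂_1 = 5 ⇒ b_0 = 6 − 0 − 5 = 1; all invariant factors of ∂_1 are 1 so no torsion. So H_0 ≅ Z.
rank ∂_1 = 5, rank ∂_2 = 6 ⇒ b_1 = 12 − 5 − 6 = 1; all invariant factors of ∂_2 are 1 so no torsion. So H_1 ≅ Z.
rank ∂_2 = 6, rank ∂_3 = 0 ⇒ b_2 = 6 − 6 − 0 = 0. So H_2 ≅ 0.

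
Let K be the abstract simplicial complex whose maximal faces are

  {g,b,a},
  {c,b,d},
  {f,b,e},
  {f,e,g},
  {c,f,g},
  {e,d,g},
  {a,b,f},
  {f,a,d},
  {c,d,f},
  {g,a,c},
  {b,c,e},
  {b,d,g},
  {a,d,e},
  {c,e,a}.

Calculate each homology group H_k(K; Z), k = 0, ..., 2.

Order the vertices as a < b < c < d < e < f < g. Listing each simplex with vertices in this order, K has dimension 2 with simplices:

  0-simplices (7): a, b, c, d, e, f, g
  1-simplices (21): ab, ac, ad, ae, af, ag, bc, bd, be, bf, bg, cd, ce, cf, cg, de, df, dg, ef, eg, fg
  2-simplices (14): abf, abg, ace, acg, ade, adf, bcd, bce, bdg, bef, cdf, cfg, deg, efg

so the chain groups are C_0 ≅ Z^7, C_1 ≅ Z^21, C_2 ≅ Z^14.

Boundary ∂_1: C_1 → C_0 sends each edge [p,q] (with p < q) to q − p. For instance
  ∂bg = g − b.
The 7×21 boundary matrix has rank 6 and Smith normal form diag(1,1,1,1,1,1).

∂_2: C_2 → C_1 sends each 2-simplex [p,q,r] to [q,r] − [p,r] + [p,q]. For instance
  ∂bef = ef − bf + be,
  ∂ade = de − ae + ad.
The 21×14 boundary matrix has rank 13 and Smith normal form diag(1,1,1,1,1,1,1,1,1,1,1,1,1).

Computing H_k = (kernel of ∂_k) / (image of ∂_{k+1}):

  H_0: rank C_0 − rank ∂_1 = 7 − 6 = 1, and the invariant factors of ∂_1 are all 1, so H_0 ≅ Z.
  H_1: rank ker ∂_1 − rank ∂_2 = (21 − 6) − 13 = 2, and the invariant factors of ∂_2 are all 1, so H_1 ≅ Z^2.
  H_2: rank ker ∂_2 − rank ∂_3 = (14 − 13) − 0 = 1, and there is no ∂_3, so H_2 ≅ Z.

H_0 = Z,  H_1 = Z^2,  H_2 = Z.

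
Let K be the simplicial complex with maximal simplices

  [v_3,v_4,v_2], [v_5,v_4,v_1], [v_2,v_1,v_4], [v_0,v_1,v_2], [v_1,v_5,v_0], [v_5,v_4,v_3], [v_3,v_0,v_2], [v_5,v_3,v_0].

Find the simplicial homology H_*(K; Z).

We work with the vertex ordering v_0 < v_1 < v_2 < v_3 < v_4 < v_5. The simplices of K, each written with vertices in increasing order, are:

  0-simplices (6): [v_0], [v_1], [v_2], [v_3], [v_4], [v_5]
  1-simplices (12): [v_0,v_1], [v_0,v_2], [v_0,v_3], [v_0,v_5], [v_1,v_2], [v_1,v_4], [v_1,v_5], [v_2,v_3], [v_2,v_4], [v_3,v_4], [v_3,v_5], [v_4,v_5]
  2-simplices (8): [v_0,v_1,v_2], [v_0,v_1,v_5], [v_0,v_2,v_3], [v_0,v_3,v_5], [v_1,v_2,v_4], [v_1,v_4,v_5], [v_2,v_3,v_4], [v_3,v_4,v_5]

Hence C_0 ≅ Z^6, C_1 ≅ Z^12, C_2 ≅ Z^8.

Boundary ∂_1: C_1 → C_0 is given by ∂[p,q] = [q] − [p]. For instance
  ∂[v_3,v_5] = [v_5] − [v_3].
The resulting 6×12 matrix has rank 5, and its Smith normal form has invariant factors (1,1,1,1,1).

Boundary ∂_2: C_2 → C_1 acts by ∂[p,q,r] = [q,r] − [p,r] + [p,q]. For instance
  ∂[v_0,v_1,v_2] = [v_1,v_2] − [v_0,v_2] + [v_0,v_1],
  ∂[v_0,v_3,v_5] = [v_3,v_5] − [v_0,v_5] + [v_0,v_3].
This gives a 12×8 integer matrix of rank 7; reducing to Smith normal form yields diagonal entries (1,1,1,1,1,1,1).

Reading off H_k = ker ∂_k / im ∂_{k+1}:

  H_0: rank C_0 − rank ∂_1 = 6 − 5 = 1, and the invariant factors of ∂_1 are all 1, so H_0 ≅ Z.
  H_1: rank ker ∂_1 − rank ∂_2 = (12 − 5) − 7 = 0, and the invariant factors of ∂_2 are all 1, so H_1 ≅ 0.
  H_2: rank ker ∂_2 − rank ∂_3 = (8 − 7) − 0 = 1, and there is no ∂_3, so H_2 ≅ Z.

As a check, the Euler characteristic is 6 − 12 + 8 = 2, which agrees with 1 − 0 + 1 = 2.
(K is a triangulation of the 2-sphere S^2.)

H_0 ≅ Z,  H_1 = 0,  H_2 ≅ Z.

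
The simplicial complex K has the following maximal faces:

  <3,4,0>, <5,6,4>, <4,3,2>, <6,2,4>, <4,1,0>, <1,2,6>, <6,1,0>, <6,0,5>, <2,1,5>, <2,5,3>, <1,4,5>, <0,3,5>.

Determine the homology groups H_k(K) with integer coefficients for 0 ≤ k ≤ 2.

H_0 = Z,  H_1 = Z/2,  H_2 = 0.

We work with the vertex ordering 0 < 1 < 2 < 3 < 4 < 5 < 6. The simplices of K, each written with vertices in increasing order, are:

  0-simplices (7): [0], [1], [2], [3], [4], [5], [6]
  1-simplices (18): [0,1], [0,3], [0,4], [0,5], [0,6], [1,2], [1,4], [1,5], [1,6], [2,3], [2,4], [2,5], [2,6], [3,4], [3,5], [4,5], [4,6], [5,6]
  2-simplices (12): [0,1,4], [0,1,6], [0,3,4], [0,3,5], [0,5,6], [1,2,5], [1,2,6], [1,4,5], [2,3,4], [2,3,5], [2,4,6], [4,5,6]

Hence C_0 ≅ Z^7, C_1 ≅ Z^18, C_2 ≅ Z^12.

Boundary ∂_1: C_1 → C_0 maps an edge to its endpoints' difference, ∂[p,q] = q − p. For instance
  ∂[1,2] = [2] − [1].
The 7×18 boundary matrix has rank 6 and Smith normal form diag(1,1,1,1,1,1).

∂_2: C_2 → C_1 sends each 2-simplex [p,q,r] to [q,r] − [p,r] + [p,q]. For instance
  ∂[1,2,5] = [2,5] − [1,5] + [1,2],
  ∂[1,4,5] = [4,5] − [1,5] + [1,4].
The 18×12 boundary matrix has rank 12 and Smith normal form diag(1,1,1,1,1,1,1,1,1,1,1,2).

From H_k ≅ ker(∂_k) / im(∂_{k+1}) we obtain:

  H_0: rank C_0 − rank ∂_1 = 7 − 6 = 1, and the invariant factors of ∂_1 are all 1, so H_0 ≅ Z.
  H_1: rank ker ∂_1 − rank ∂_2 = (18 − 6) − 12 = 0, and ∂_2 has invariant factor 2 > 1, so H_1 ≅ Z/2.
  H_2: rank ker ∂_2 − rank ∂_3 = (12 − 12) − 0 = 0, and there is no ∂_3, so H_2 ≅ 0.

As a check, the Euler characteristic is 7 − 18 + 12 = 1, which agrees with 1 − 0 + 0 = 1.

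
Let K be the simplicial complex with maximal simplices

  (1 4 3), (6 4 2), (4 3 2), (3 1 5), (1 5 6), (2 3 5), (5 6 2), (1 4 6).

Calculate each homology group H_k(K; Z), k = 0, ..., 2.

H_0 = Z,  H_1 = 0,  H_2 = Z.

We work with the vertex ordering 1 < 2 < 3 < 4 < 5 < 6. The simplices of K, each written with vertices in increasing order, are:

  0-simplices (6): [1], [2], [3], [4], [5], [6]
  1-simplices (12): [1,3], [1,4], [1,5], [1,6], [2,3], [2,4], [2,5], [2,6], [3,4], [3,5], [4,6], [5,6]
  2-simplices (8): [1,3,4], [1,3,5], [1,4,6], [1,5,6], [2,3,4], [2,3,5], [2,4,6], [2,5,6]

so the chain groups are C_0 ≅ Z^6, C_1 ≅ Z^12, C_2 ≅ Z^8.

Boundary ∂_1: C_1 → C_0 is given by ∂[p,q] = [q] − [p]. For instance
  ∂[2,3] = [3] − [2].
As a 6×12 matrix over Z this has rank 5, with invariant factors (1,1,1,1,1).

Boundary ∂_2: C_2 → C_1 maps a triangle to the signed sum of its edges. For instance
  ∂[2,3,5] = [3,5] − [2,5] + [2,3],
  ∂[1,5,6] = [5,6] − [1,6] + [1,5].
As a 12×8 matrix over Z this has rank 7, with invariant factors (1,1,1,1,1,1,1).

Now H_k = ker ∂_k / im ∂_{k+1}, so:

  H_0: rank C_0 − rank ∂_1 = 6 − 5 = 1, and the invariant factors of ∂_1 are all 1, so H_0 = Z.
  H_1: rank ker ∂_1 − rank ∂_2 = (12 − 5) − 7 = 0, and the invariant factors of ∂_2 are all 1, so H_1 = 0.
  H_2: rank ker ∂_2 − rank ∂_3 = (8 − 7) − 0 = 1, and there is no ∂_3, so H_2 = Z.

As a check, the Euler characteristic is 6 − 12 + 8 = 2, which agrees with 1 − 0 + 1 = 2.
(K is a triangulation of the 2-sphere S^2.)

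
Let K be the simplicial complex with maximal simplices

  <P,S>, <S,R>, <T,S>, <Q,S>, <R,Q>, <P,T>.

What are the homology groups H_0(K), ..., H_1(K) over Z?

H_0 = Z,  H_1 = Z^2.

Fix the vertex order P < Q < R < S < T and write every simplex with vertices in increasing order. Then dim K = 1 and the simplices of K are:

  0-simplices (5): P, Q, R, S, T
  1-simplices (6): PS, PT, QR, QS, RS, ST

giving chain groups C_0 ≅ Z^5, C_1 ≅ Z^6.

∂_1: C_1 → C_0 sends each edge [p,q] (with p < q) to q − p. For instance
  ∂QR = R − Q.
As a 5×6 matrix over Z this has rank 4, with invariant factors (1,1,1,1).

Reading off H_k = ker ∂_k / im ∂_{k+1}:

  H_0: rank C_0 − rank ∂_1 = 5 − 4 = 1, and the invariant factors of ∂_1 are all 1, so H_0 ≅ Z.
  H_1: rank ker ∂_1 − rank ∂_2 = (6 − 4) − 0 = 2, and there is no ∂_2, so H_1 ≅ Z^2.

As a check, the Euler characteristic is 5 − 6 = -1, which agrees with 1 − 2 = -1.
(K is a triangulation of a wedge of 2 circles.)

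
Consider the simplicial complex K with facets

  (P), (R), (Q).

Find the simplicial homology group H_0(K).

H_0 = Z^3.

Fix the vertex order P < Q < R and write every simplex with vertices in increasing order. Then dim K = 0 and the simplices of K are:

  0-simplices (3): P, Q, R

Hence C_0 ≅ Z^3.

Now H_k = ker ∂_k / im ∂_{k+1}, so:

  H_0: rank C_0 − rank ∂_1 = 3 − 0 = 3, and there is no ∂_1, so H_0 ≅ Z^3.

(K is a triangulation of a set of 3 points.)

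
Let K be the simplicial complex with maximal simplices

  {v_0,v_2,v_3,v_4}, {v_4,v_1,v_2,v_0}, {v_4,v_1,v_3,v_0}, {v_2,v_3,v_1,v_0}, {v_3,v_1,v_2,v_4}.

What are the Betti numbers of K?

b_0 = 1, b_1 = 0, b_2 = 0, b_3 = 1.

Order the vertices as v_0 < v_1 < v_2 < v_3 < v_4. Listing each simplex with vertices in this order, K has dimension 3 with simplices:

  0-simplices (5): [v_0], [v_1], [v_2], [v_3], [v_4]
  1-simplices (10): [v_0,v_1], [v_0,v_2], [v_0,v_3], [v_0,v_4], [v_1,v_2], [v_1,v_3], [v_1,v_4], [v_2,v_3], [v_2,v_4], [v_3,v_4]
  2-simplices (10): [v_0,v_1,v_2], [v_0,v_1,v_3], [v_0,v_1,v_4], [v_0,v_2,v_3], [v_0,v_2,v_4], [v_0,v_3,v_4], [v_1,v_2,v_3], [v_1,v_2,v_4], [v_1,v_3,v_4], [v_2,v_3,v_4]
  3-simplices (5): [v_0,v_1,v_2,v_3], [v_0,v_1,v_2,v_4], [v_0,v_1,v_3,v_4], [v_0,v_2,v_3,v_4], [v_1,v_2,v_3,v_4]

so the chain groups are C_0 ≅ Z^5, C_1 ≅ Z^10, C_2 ≅ Z^10, C_3 ≅ Z^5.

Boundary ∂_1: C_1 → C_0 sends each edge [p,q] (with p < q) to q − p.
The 5×10 boundary matrix has rank 4 and Smith normal form diag(1,1,1,1).

The boundary map ∂_2: C_2 → C_1 maps a triangle to the signed sum of its edges. For instance
  ∂[v_0,v_2,v_4] = [v_2,v_4] − [v_0,v_4] + [v_0,v_2],
  ∂[v_0,v_1,v_2] = [v_1,v_2] − [v_0,v_2] + [v_0,v_1].
This gives a 10×10 integer matrix of rank 6; reducing to Smith normal form yields diagonal entries (1,1,1,1,1,1).

Boundary ∂_3: C_3 → C_2 sends each 3-simplex σ to the alternating sum Σ_i (−1)^i (σ with its i-th vertex removed). For instance
  ∂[v_0,v_2,v_3,v_4] = [v_2,v_3,v_4] − [v_0,v_3,v_4] + [v_0,v_2,v_4] − [v_0,v_2,v_3],
  ∂[v_0,v_1,v_2,v_3] = [v_1,v_2,v_3] − [v_0,v_2,v_3] + [v_0,v_1,v_3] − [v_0,v_1,v_2].
The resulting 10×5 matrix has rank 4, and its Smith normal form has invariant factors (1,1,1,1).

Computing H_k = (kernel of ∂_k) / (image of ∂_{k+1}):

  H_0: rank C_0 − rank ∂_1 = 5 − 4 = 1, and the invariant factors of ∂_1 are all 1, so H_0 ≅ Z.
  H_1: rank ker ∂_1 − rank ∂_2 = (10 − 4) − 6 = 0, and the invariant factors of ∂_2 are all 1, so H_1 ≅ 0.
  H_2: rank ker ∂_2 − rank ∂_3 = (10 − 6) − 4 = 0, and the invariant factors of ∂_3 are all 1, so H_2 ≅ 0.
  H_3: rank ker ∂_3 − rank ∂_4 = (5 − 4) − 0 = 1, and there is no ∂_4, so H_3 ≅ Z.

Hence the Betti numbers are b_0 = 1, b_1 = 0, b_2 = 0, b_3 = 1.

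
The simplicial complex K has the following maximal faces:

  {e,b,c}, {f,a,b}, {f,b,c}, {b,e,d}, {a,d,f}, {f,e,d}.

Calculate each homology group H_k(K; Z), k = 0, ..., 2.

H_0 ≅ Z,  H_1 ≅ Z,  H_2 = 0.

We work with the vertex ordering a < b < c < d < e < f. The simplices of K, each written with vertices in increasing order, are:

  0-simplices (6): a, b, c, d, e, f
  1-simplices (12): ab, ad, af, bc, bd, be, bf, ce, cf, de, df, ef
  2-simplices (6): abf, adf, bce, bcf, bde, def

Hence C_0 ≅ Z^6, C_1 ≅ Z^12, C_2 ≅ Z^6.

∂_1: C_1 → C_0 maps an edge to its endpoints' difference, ∂[p,q] = q − p.
This gives a 6×12 integer matrix of rank 5; reducing to Smith normal form yields diagonal entries (1,1,1,1,1).

The boundary map ∂_2: C_2 → C_1 acts by ∂[p,q,r] = [q,r] − [p,r] + [p,q]. For instance
  ∂adf = df − af + ad,
  ∂abf = bf − af + ab.
This gives a 12×6 integer matrix of rank 6; reducing to Smith normal form yields diagonal entries (1,1,1,1,1,1).

Now H_k = ker ∂_k / im ∂_{k+1}, so:

  H_0: rank C_0 − rank ∂_1 = 6 − 5 = 1, and the invariant factors of ∂_1 are all 1, so H_0 ≅ Z.
  H_1: rank ker ∂_1 − rank ∂_2 = (12 − 5) − 6 = 1, and the invariant factors of ∂_2 are all 1, so H_1 ≅ Z.
  H_2: rank ker ∂_2 − rank ∂_3 = (6 − 6) − 0 = 0, and there is no ∂_3, so H_2 ≅ 0.

As a check, the Euler characteristic is 6 − 12 + 6 = 0, which agrees with 1 − 1 + 0 = 0.
(K is a triangulation of the cylinder S^1 x I.)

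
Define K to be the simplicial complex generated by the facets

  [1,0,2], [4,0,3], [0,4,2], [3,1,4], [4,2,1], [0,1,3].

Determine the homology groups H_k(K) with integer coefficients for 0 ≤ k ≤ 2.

H_0 ≅ Z,  H_1 = 0,  H_2 ≅ Z.

K has 5 vertices, 9 edges, 6 triangles.
rank ∂_0 = 0, rank ∂_1 = 4 ⇒ b_0 = 5 − 0 − 4 = 1; all invariant factors of ∂_1 are 1 so no torsion. So H_0 ≅ Z.
rank ∂_1 = 4, rank ∂_2 = 5 ⇒ b_1 = 9 − 4 − 5 = 0; all invariant factors of ∂_2 are 1 so no torsion. So H_1 ≅ 0.
rank ∂_2 = 5, rank ∂_3 = 0 ⇒ b_2 = 6 − 5 − 0 = 1. So H_2 ≅ Z.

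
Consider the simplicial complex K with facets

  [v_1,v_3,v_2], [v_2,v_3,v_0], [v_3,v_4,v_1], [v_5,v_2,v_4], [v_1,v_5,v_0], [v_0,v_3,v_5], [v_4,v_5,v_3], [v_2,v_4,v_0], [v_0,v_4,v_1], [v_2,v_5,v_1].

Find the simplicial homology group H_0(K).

H_0 = Z.

Take the total order v_0 < v_1 < v_2 < v_3 < v_4 < v_5 on the vertex set. Then K (dimension 2) consists of the simplices:

  0-simplices (6): [v_0], [v_1], [v_2], [v_3], [v_4], [v_5]
  1-simplices (15): (15 of them)
  2-simplices (10): [v_0,v_1,v_4], [v_0,v_1,v_5], [v_0,v_2,v_3], [v_0,v_2,v_4], [v_0,v_3,v_5], [v_1,v_2,v_3], [v_1,v_2,v_5], [v_1,v_3,v_4], [v_2,v_4,v_5], [v_3,v_4,v_5]

Hence C_0 ≅ Z^6, C_1 ≅ Z^15, C_2 ≅ Z^10.

The boundary map ∂_1: C_1 → C_0 maps an edge to its endpoints' difference, ∂[p,q] = q − p.
This gives a 6×15 integer matrix of rank 5; reducing to Smith normal form yields diagonal entries (1,1,1,1,1).

The boundary map ∂_2: C_2 → C_1 maps a triangle to the signed sum of its edges. For instance
  ∂[v_1,v_3,v_4] = [v_3,v_4] − [v_1,v_4] + [v_1,v_3],
  ∂[v_3,v_4,v_5] = [v_4,v_5] − [v_3,v_5] + [v_3,v_4].
As a 15×10 matrix over Z this has rank 10, with invariant factors (1,1,1,1,1,1,1,1,1,2).

From H_k ≅ ker(∂_k) / im(∂_{k+1}) we obtain:

  H_0: rank C_0 − rank ∂_1 = 6 − 5 = 1, and the invariant factors of ∂_1 are all 1, so H_0 = Z.

(K is a triangulation of the real projective plane RP^2.)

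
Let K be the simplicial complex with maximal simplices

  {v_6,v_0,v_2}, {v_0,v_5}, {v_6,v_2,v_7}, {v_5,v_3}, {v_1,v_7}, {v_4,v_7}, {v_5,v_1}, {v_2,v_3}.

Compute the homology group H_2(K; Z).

Fix the vertex order v_0 < v_1 < v_2 < v_3 < v_4 < v_5 < v_6 < v_7 and write every simplex with vertices in increasing order. Then dim K = 2 and the simplices of K are:

  0-simplices (8): [v_0], [v_1], [v_2], [v_3], [v_4], [v_5], [v_6], [v_7]
  1-simplices (11): [v_0,v_2], [v_0,v_5], [v_0,v_6], [v_1,v_5], [v_1,v_7], [v_2,v_3], [v_2,v_6], [v_2,v_7], [v_3,v_5], [v_4,v_7], [v_6,v_7]
  2-simplices (2): [v_0,v_2,v_6], [v_2,v_6,v_7]

so the chain groups are C_0 ≅ Z^8, C_1 ≅ Z^11, C_2 ≅ Z^2.

The boundary map ∂_1: C_1 → C_0 maps an edge to its endpoints' difference, ∂[p,q] = q − p. For instance
  ∂[v_0,v_6] = [v_6] − [v_0].
As a 8×11 matrix over Z this has rank 7, with invariant factors (1,1,1,1,1,1,1).

∂_2: C_2 → C_1 acts by ∂[p,q,r] = [q,r] − [p,r] + [p,q]. For instance
  ∂[v_0,v_2,v_6] = [v_2,v_6] − [v_0,v_6] + [v_0,v_2],
  ∂[v_2,v_6,v_7] = [v_6,v_7] − [v_2,v_7] + [v_2,v_6].
As a 11×2 matrix over Z this has rank 2, with invariant factors (1,1).

Reading off H_k = ker ∂_k / im ∂_{k+1}:

  H_2: rank ker ∂_2 − rank ∂_3 = (2 − 2) − 0 = 0, and there is no ∂_3, so H_2 = 0.

H_2 ≅ 0.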